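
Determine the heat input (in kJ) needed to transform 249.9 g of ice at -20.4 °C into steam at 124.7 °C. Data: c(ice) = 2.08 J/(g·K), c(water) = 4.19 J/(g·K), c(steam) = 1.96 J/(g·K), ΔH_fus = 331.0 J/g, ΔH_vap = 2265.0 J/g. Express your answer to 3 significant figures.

q = 776 kJ

q1 (heat ice -20.4→0.0 °C): 249.9 × 2.08 × 20.4 = 10604 J
q2 (melt at 0 °C): 249.9 × 331.0 = 82717 J
q3 (heat water 0.0→100.0 °C): 249.9 × 4.19 × 100.0 = 104708 J
q4 (vaporize at 100 °C): 249.9 × 2265.0 = 566024 J
q5 (heat steam 100.0→124.7 °C): 249.9 × 1.96 × 24.7 = 12098 J
Total: 10604 + 82717 + 104708 + 566024 + 12098 = 776151 J = 776 kJ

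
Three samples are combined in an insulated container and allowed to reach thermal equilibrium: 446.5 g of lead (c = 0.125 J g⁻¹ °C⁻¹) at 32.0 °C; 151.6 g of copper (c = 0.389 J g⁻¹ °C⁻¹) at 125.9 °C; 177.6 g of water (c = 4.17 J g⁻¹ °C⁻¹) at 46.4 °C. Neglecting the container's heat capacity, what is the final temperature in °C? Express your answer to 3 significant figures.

Σ mᵢcᵢ(T − Tᵢ) = 0  ⇒  T = Σ mᵢcᵢTᵢ / Σ mᵢcᵢ
Σ mᵢcᵢ = 446.5×0.125 + 151.6×0.389 + 177.6×4.17 = 855.3769
Σ mᵢcᵢTᵢ = 55.8125×32.0 + 58.9724×125.9 + 740.592×46.4 = 43574
T = 43574 / 855.3769 = 50.94 °C

T_f = 50.9 °C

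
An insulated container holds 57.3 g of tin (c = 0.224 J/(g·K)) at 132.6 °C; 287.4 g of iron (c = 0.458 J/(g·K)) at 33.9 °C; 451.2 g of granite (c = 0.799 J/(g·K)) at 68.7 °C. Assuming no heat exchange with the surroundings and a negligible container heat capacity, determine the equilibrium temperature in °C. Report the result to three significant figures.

T_f = 61.3 °C

Σ mᵢcᵢ(T − Tᵢ) = 0  ⇒  T = Σ mᵢcᵢTᵢ / Σ mᵢcᵢ
Σ mᵢcᵢ = 57.3×0.224 + 287.4×0.458 + 451.2×0.799 = 504.9732
Σ mᵢcᵢTᵢ = 12.8352×132.6 + 131.6292×33.9 + 360.5088×68.7 = 30931
T = 30931 / 504.9732 = 61.25 °C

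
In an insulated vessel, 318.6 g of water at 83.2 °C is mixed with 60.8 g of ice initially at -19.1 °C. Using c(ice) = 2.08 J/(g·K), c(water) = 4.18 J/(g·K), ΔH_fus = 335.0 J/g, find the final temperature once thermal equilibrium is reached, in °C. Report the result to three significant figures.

T_f = 55.5 °C

Heat to bring ice to 0 °C and melt it: q₁ = 60.8×2.08×19.1 + 60.8×335.0 = 22783 J
Heat the water can supply cooling to 0 °C: 318.6×4.18×83.2 = 110801 J > q₁, so all ice melts.
Energy balance: 318.6×4.18×(83.2 − T) = 22783 + 60.8×4.18×(T − 0)
1331.748(83.2 − T) = 22783 + 254.144 T
110801 − 22783 = 1585.892 T
T = 88018 / 1585.892 = 55.50 °C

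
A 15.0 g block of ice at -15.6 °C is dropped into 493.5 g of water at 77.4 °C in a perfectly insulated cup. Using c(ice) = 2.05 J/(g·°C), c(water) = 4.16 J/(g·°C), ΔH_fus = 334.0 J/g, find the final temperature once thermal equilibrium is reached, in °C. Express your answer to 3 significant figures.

Heat to bring ice to 0 °C and melt it: q₁ = 15.0×2.05×15.6 + 15.0×334.0 = 5489.7 J
Heat the water can supply cooling to 0 °C: 493.5×4.16×77.4 = 158899 J > q₁, so all ice melts.
Energy balance: 493.5×4.16×(77.4 − T) = 5489.7 + 15.0×4.16×(T − 0)
2052.96(77.4 − T) = 5489.7 + 62.4 T
158899 − 5489.7 = 2115.36 T
T = 153409.3 / 2115.36 = 72.52 °C

T_f = 72.5 °C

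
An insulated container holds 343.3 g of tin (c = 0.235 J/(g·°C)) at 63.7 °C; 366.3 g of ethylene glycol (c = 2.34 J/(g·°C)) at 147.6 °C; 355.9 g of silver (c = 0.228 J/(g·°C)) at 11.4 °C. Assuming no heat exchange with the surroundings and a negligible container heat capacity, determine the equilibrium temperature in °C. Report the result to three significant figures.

T_f = 130 °C

Σ mᵢcᵢ(T − Tᵢ) = 0  ⇒  T = Σ mᵢcᵢTᵢ / Σ mᵢcᵢ
Σ mᵢcᵢ = 343.3×0.235 + 366.3×2.34 + 355.9×0.228 = 1018.9627
Σ mᵢcᵢTᵢ = 80.6755×63.7 + 857.142×147.6 + 81.1452×11.4 = 132580
T = 132580 / 1018.9627 = 130.1 °C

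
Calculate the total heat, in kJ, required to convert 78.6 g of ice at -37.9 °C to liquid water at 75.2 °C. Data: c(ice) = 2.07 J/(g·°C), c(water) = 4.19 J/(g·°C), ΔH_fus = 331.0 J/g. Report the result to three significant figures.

q1 (heat ice -37.9→0.0 °C): 78.6 × 2.07 × 37.9 = 6166 J
q2 (melt at 0 °C): 78.6 × 331.0 = 26017 J
q3 (heat water 0.0→75.2 °C): 78.6 × 4.19 × 75.2 = 24766 J
Total: 6166 + 26017 + 24766 = 56949 J = 56.9 kJ

q = 56.9 kJ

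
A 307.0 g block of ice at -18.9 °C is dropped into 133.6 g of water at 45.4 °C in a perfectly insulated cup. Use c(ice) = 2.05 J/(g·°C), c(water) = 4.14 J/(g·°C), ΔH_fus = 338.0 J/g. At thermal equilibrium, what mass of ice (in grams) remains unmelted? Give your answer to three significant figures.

m_ice remaining = 268 g

Heat to warm all ice to 0 °C: 307.0×2.05×18.9 = 11895 J
Heat released by water cooling to 0 °C: 133.6×4.14×45.4 = 25111 J
25111 J < 11895 + 307.0×338.0 = 115661 J, so not all ice melts; final T = 0 °C.
Heat left for melting: 25111 − 11895 = 13216 J
Mass melted = 13216 / 338.0 = 39.10 g
Ice remaining = 307.0 − 39.10 = 267.90 g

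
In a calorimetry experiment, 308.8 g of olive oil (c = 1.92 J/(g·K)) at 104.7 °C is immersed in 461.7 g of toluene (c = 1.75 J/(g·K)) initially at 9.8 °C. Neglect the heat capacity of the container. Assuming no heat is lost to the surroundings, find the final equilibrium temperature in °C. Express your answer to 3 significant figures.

T_f = 50.0 °C

Heat lost by olive oil = heat gained by toluene.
(308.8)(1.92)(104.7 − T) = (461.7)(1.75)(T − 9.8)
592.896 (104.7 − T) = 807.975 (T − 9.8)
62076 − 592.896 T = 807.975 T − 7918.2
69994.2 = 1400.871 T
T = 49.96 °C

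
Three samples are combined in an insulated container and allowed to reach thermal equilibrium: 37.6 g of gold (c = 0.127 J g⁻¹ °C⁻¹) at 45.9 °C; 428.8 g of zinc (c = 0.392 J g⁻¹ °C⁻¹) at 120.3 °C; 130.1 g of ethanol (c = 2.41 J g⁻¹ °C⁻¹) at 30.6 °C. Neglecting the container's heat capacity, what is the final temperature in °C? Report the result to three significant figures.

Σ mᵢcᵢ(T − Tᵢ) = 0  ⇒  T = Σ mᵢcᵢTᵢ / Σ mᵢcᵢ
Σ mᵢcᵢ = 37.6×0.127 + 428.8×0.392 + 130.1×2.41 = 486.4058
Σ mᵢcᵢTᵢ = 4.7752×45.9 + 168.0896×120.3 + 313.541×30.6 = 30035
T = 30035 / 486.4058 = 61.749 °C

T_f = 61.7 °C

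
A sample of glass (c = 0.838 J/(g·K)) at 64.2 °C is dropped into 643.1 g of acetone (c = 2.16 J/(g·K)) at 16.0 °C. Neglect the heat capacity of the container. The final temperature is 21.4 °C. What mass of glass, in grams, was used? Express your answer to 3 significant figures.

m = 209 g

q_gained = (643.1 × 2.16) × (21.4 − 16.0) = 7501 J
q_lost = m × 0.838 × (64.2 − 21.4) = 35.8664 m
m = 7501 / 35.8664 = 209 g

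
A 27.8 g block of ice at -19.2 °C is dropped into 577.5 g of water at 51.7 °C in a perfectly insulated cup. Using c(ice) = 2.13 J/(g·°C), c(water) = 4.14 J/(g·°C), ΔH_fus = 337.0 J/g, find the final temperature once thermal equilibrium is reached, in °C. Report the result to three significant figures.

Heat to bring ice to 0 °C and melt it: q₁ = 27.8×2.13×19.2 + 27.8×337.0 = 10506 J
Heat the water can supply cooling to 0 °C: 577.5×4.14×51.7 = 123607 J > q₁, so all ice melts.
Energy balance: 577.5×4.14×(51.7 − T) = 10506 + 27.8×4.14×(T − 0)
2390.85(51.7 − T) = 10506 + 115.092 T
123607 − 10506 = 2505.942 T
T = 113101 / 2505.942 = 45.13 °C

T_f = 45.1 °C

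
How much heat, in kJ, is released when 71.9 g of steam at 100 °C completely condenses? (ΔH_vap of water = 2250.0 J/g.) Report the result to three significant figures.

q = m × ΔH_vap = 71.9 × 2250.0 = 161800 J = 162 kJ

q = 162 kJ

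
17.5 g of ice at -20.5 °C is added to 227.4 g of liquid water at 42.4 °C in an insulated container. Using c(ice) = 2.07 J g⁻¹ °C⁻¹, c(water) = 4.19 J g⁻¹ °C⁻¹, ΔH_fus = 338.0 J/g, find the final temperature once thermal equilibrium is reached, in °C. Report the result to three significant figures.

T_f = 32.9 °C

Heat to bring ice to 0 °C and melt it: q₁ = 17.5×2.07×20.5 + 17.5×338.0 = 6657.6 J
Heat the water can supply cooling to 0 °C: 227.4×4.19×42.4 = 40399.0 J > q₁, so all ice melts.
Energy balance: 227.4×4.19×(42.4 − T) = 6657.6 + 17.5×4.19×(T − 0)
952.806(42.4 − T) = 6657.6 + 73.325 T
40399.0 − 6657.6 = 1026.131 T
T = 33741.4 / 1026.131 = 32.88 °C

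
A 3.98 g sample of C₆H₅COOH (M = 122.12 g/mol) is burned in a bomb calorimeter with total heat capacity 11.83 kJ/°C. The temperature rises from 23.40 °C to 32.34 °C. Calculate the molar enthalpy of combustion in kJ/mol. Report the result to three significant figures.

ΔH = -3250 kJ/mol

ΔT = 32.34 − 23.40 = 8.94 °C
q_cal = C_cal × ΔT = 11.83 × 8.94 = 105.7602 kJ
n = 3.98 / 122.12 = 0.03259 mol
q_rxn = −q_cal = -105.7602 kJ
ΔH = -105.7602 / 0.03259 = -3245 kJ/mol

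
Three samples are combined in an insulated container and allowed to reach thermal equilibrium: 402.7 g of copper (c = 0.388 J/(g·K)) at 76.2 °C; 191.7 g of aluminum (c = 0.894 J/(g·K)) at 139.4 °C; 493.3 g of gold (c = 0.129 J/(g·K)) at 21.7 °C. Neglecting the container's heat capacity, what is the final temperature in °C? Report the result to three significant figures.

Σ mᵢcᵢ(T − Tᵢ) = 0  ⇒  T = Σ mᵢcᵢTᵢ / Σ mᵢcᵢ
Σ mᵢcᵢ = 402.7×0.388 + 191.7×0.894 + 493.3×0.129 = 391.2631
Σ mᵢcᵢTᵢ = 156.2476×76.2 + 171.3798×139.4 + 63.6357×21.7 = 37177
T = 37177 / 391.2631 = 95.02 °C

T_f = 95.0 °C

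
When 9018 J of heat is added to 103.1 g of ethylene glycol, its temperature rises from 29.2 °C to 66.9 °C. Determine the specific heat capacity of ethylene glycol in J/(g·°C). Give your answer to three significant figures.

c = q / (m ΔT) = 9018 / (103.1 × 37.7)
c = 9018 / 3886.87 = 2.32 J/(g·°C)

c = 2.32 J/(g·°C)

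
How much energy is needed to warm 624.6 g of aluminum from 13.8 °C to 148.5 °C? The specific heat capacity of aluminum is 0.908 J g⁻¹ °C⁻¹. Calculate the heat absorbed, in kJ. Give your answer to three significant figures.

q = m c ΔT = 624.6 × 0.908 × (148.5 − 13.8)
q = 624.6 × 0.908 × 134.7 = 76390 J = 76.4 kJ

q = 76.4 kJ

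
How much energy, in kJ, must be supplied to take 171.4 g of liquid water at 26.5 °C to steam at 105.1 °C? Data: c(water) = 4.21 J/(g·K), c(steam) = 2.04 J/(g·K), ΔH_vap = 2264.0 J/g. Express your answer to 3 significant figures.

q1 (heat water 26.5→100.0 °C): 171.4 × 4.21 × 73.5 = 53037 J
q2 (vaporize at 100 °C): 171.4 × 2264.0 = 388050 J
q3 (heat steam 100.0→105.1 °C): 171.4 × 2.04 × 5.1 = 1783 J
Total: 53037 + 388050 + 1783 = 442870 J = 443 kJ

q = 443 kJ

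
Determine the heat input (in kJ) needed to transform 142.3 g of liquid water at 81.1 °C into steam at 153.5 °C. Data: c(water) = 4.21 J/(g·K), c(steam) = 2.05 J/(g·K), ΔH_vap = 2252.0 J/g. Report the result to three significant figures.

q = 347 kJ

q1 (heat water 81.1→100.0 °C): 142.3 × 4.21 × 18.9 = 11323 J
q2 (vaporize at 100 °C): 142.3 × 2252.0 = 320460 J
q3 (heat steam 100.0→153.5 °C): 142.3 × 2.05 × 53.5 = 15607 J
Total: 11323 + 320460 + 15607 = 347390 J = 347 kJ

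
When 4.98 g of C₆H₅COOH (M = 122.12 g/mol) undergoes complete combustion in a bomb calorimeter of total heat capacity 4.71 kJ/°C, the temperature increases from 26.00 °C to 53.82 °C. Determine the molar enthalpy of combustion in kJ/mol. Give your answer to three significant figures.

ΔH = -3210 kJ/mol

ΔT = 53.82 − 26.00 = 27.82 °C
q_cal = C_cal × ΔT = 4.71 × 27.82 = 131.0322 kJ
n = 4.98 / 122.12 = 0.04078 mol
q_rxn = −q_cal = -131.0322 kJ
ΔH = -131.0322 / 0.04078 = -3213 kJ/mol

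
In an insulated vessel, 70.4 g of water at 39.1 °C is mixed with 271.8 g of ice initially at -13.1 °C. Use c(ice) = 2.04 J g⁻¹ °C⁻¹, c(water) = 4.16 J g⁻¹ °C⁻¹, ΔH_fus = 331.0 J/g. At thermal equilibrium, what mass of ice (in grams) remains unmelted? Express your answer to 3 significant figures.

m_ice remaining = 259 g

Heat to warm all ice to 0 °C: 271.8×2.04×13.1 = 7263.6 J
Heat released by water cooling to 0 °C: 70.4×4.16×39.1 = 11451 J
11451 J < 7263.6 + 271.8×331.0 = 97229.4 J, so not all ice melts; final T = 0 °C.
Heat left for melting: 11451 − 7263.6 = 4187.4 J
Mass melted = 4187.4 / 331.0 = 12.65 g
Ice remaining = 271.8 − 12.65 = 259.15 g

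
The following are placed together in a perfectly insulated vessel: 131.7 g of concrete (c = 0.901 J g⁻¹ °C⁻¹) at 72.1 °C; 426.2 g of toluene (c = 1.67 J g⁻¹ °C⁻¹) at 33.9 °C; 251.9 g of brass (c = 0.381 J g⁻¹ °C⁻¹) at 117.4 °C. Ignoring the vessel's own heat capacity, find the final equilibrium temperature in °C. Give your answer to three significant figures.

T_f = 47.4 °C

Σ mᵢcᵢ(T − Tᵢ) = 0  ⇒  T = Σ mᵢcᵢTᵢ / Σ mᵢcᵢ
Σ mᵢcᵢ = 131.7×0.901 + 426.2×1.67 + 251.9×0.381 = 926.3896
Σ mᵢcᵢTᵢ = 118.6617×72.1 + 711.754×33.9 + 95.9739×117.4 = 43951
T = 43951 / 926.3896 = 47.44 °C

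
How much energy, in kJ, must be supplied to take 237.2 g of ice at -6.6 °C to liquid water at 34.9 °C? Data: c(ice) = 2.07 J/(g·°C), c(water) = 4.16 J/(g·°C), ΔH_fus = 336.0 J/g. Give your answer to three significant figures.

q1 (heat ice -6.6→0.0 °C): 237.2 × 2.07 × 6.6 = 3241 J
q2 (melt at 0 °C): 237.2 × 336.0 = 79699 J
q3 (heat water 0.0→34.9 °C): 237.2 × 4.16 × 34.9 = 34438 J
Total: 3241 + 79699 + 34438 = 117378 J = 117 kJ

q = 117 kJ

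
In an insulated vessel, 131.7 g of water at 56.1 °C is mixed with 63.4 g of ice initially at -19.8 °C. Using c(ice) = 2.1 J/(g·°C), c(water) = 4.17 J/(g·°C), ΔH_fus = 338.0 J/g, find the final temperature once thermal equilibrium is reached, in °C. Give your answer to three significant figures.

Heat to bring ice to 0 °C and melt it: q₁ = 63.4×2.1×19.8 + 63.4×338.0 = 24065 J
Heat the water can supply cooling to 0 °C: 131.7×4.17×56.1 = 30809.5 J > q₁, so all ice melts.
Energy balance: 131.7×4.17×(56.1 − T) = 24065 + 63.4×4.17×(T − 0)
549.189(56.1 − T) = 24065 + 264.378 T
30809.5 − 24065 = 813.567 T
T = 6744.5 / 813.567 = 8.290 °C

T_f = 8.29 °C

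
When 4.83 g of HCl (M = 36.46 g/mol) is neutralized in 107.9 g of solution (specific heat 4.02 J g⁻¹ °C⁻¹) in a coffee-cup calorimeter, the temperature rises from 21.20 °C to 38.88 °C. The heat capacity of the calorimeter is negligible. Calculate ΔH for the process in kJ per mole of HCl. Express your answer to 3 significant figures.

ΔH = -57.9 kJ/mol

|ΔT| = |38.88 − 21.20| = 17.68 °C
|q_surr| = (107.9 × 4.02) × 17.68 = 433.758 × 17.68 = 7669 J
n(HCl) = 4.83 / 36.46 = 0.1325 mol
Temperature rose, so q_rxn = −|q_surr| = -7.669 kJ
ΔH = q_rxn / n = -57.88 kJ/mol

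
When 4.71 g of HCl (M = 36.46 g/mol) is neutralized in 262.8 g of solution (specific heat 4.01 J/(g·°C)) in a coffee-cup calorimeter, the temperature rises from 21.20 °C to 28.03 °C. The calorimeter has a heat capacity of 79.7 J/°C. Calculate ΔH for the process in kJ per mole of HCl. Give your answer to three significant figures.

ΔH = -59.9 kJ/mol

|ΔT| = |28.03 − 21.20| = 6.83 °C
|q_surr| = (262.8 × 4.01 + 79.7) × 6.83 = 1133.528 × 6.83 = 7742 J
n(HCl) = 4.71 / 36.46 = 0.1292 mol
Temperature rose, so q_rxn = −|q_surr| = -7.742 kJ
ΔH = q_rxn / n = -59.92 kJ/mol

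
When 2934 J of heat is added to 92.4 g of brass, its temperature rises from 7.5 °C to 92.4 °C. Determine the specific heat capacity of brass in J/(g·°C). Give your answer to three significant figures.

c = 0.374 J/(g·°C)

c = q / (m ΔT) = 2934 / (92.4 × 84.9)
c = 2934 / 7844.76 = 0.374 J/(g·°C)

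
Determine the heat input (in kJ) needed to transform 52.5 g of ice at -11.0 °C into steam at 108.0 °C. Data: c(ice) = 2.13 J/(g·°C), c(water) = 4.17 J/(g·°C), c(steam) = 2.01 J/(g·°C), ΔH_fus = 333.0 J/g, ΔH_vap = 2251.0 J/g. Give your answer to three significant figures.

q1 (heat ice -11.0→0.0 °C): 52.5 × 2.13 × 11.0 = 1230 J
q2 (melt at 0 °C): 52.5 × 333.0 = 17483 J
q3 (heat water 0.0→100.0 °C): 52.5 × 4.17 × 100.0 = 21893 J
q4 (vaporize at 100 °C): 52.5 × 2251.0 = 118178 J
q5 (heat steam 100.0→108.0 °C): 52.5 × 2.01 × 8.0 = 844 J
Total: 1230 + 17483 + 21893 + 118178 + 844 = 159628 J = 160 kJ

q = 160 kJ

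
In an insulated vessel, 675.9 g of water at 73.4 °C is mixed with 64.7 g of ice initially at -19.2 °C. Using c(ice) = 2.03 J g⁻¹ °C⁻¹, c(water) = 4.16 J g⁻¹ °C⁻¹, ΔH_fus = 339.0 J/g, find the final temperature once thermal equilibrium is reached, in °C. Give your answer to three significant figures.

Heat to bring ice to 0 °C and melt it: q₁ = 64.7×2.03×19.2 + 64.7×339.0 = 24455 J
Heat the water can supply cooling to 0 °C: 675.9×4.16×73.4 = 206382 J > q₁, so all ice melts.
Energy balance: 675.9×4.16×(73.4 − T) = 24455 + 64.7×4.16×(T − 0)
2811.744(73.4 − T) = 24455 + 269.152 T
206382 − 24455 = 3080.896 T
T = 181927 / 3080.896 = 59.05 °C

T_f = 59.1 °C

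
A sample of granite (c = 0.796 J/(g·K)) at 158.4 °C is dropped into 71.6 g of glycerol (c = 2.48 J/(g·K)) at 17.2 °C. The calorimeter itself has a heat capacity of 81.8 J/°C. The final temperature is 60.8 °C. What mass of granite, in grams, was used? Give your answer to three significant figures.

m = 146 g

q_gained = (71.6 × 2.48 + 81.8) × (60.8 − 17.2) = 11310 J
q_lost = m × 0.796 × (158.4 − 60.8) = 77.6896 m
m = 11310 / 77.6896 = 146 g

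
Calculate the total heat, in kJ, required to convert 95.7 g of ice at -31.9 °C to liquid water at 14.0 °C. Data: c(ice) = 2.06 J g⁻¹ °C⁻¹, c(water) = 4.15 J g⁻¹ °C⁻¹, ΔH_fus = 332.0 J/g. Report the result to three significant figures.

q = 43.6 kJ

q1 (heat ice -31.9→0.0 °C): 95.7 × 2.06 × 31.9 = 6289 J
q2 (melt at 0 °C): 95.7 × 332.0 = 31772 J
q3 (heat water 0.0→14.0 °C): 95.7 × 4.15 × 14.0 = 5560 J
Total: 6289 + 31772 + 5560 = 43621 J = 43.6 kJ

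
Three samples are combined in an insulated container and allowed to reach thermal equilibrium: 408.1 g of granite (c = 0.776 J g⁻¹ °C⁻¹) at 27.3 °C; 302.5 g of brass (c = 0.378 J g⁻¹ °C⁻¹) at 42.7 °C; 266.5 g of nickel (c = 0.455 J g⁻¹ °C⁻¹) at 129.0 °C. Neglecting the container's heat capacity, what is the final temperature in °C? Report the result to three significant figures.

T_f = 52.8 °C

Σ mᵢcᵢ(T − Tᵢ) = 0  ⇒  T = Σ mᵢcᵢTᵢ / Σ mᵢcᵢ
Σ mᵢcᵢ = 408.1×0.776 + 302.5×0.378 + 266.5×0.455 = 552.2881
Σ mᵢcᵢTᵢ = 316.6856×27.3 + 114.345×42.7 + 121.2575×129.0 = 29170
T = 29170 / 552.2881 = 52.82 °C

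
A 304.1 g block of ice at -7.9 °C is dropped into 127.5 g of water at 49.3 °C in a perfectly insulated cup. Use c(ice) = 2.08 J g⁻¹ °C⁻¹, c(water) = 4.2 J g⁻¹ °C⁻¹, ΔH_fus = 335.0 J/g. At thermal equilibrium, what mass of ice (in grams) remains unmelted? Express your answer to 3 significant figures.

m_ice remaining = 240 g

Heat to warm all ice to 0 °C: 304.1×2.08×7.9 = 4997.0 J
Heat released by water cooling to 0 °C: 127.5×4.2×49.3 = 26400 J
26400 J < 4997.0 + 304.1×335.0 = 106870.5 J, so not all ice melts; final T = 0 °C.
Heat left for melting: 26400 − 4997.0 = 21403.0 J
Mass melted = 21403.0 / 335.0 = 63.89 g
Ice remaining = 304.1 − 63.89 = 240.21 g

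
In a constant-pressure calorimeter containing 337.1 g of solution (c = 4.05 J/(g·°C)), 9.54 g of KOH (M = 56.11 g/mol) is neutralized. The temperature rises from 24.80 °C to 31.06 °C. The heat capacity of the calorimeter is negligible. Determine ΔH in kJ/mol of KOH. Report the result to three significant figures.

ΔH = -50.3 kJ/mol

|ΔT| = |31.06 − 24.80| = 6.26 °C
|q_surr| = (337.1 × 4.05) × 6.26 = 1365.255 × 6.26 = 8546 J
n(KOH) = 9.54 / 56.11 = 0.1700 mol
Temperature rose, so q_rxn = −|q_surr| = -8.546 kJ
ΔH = q_rxn / n = -50.27 kJ/mol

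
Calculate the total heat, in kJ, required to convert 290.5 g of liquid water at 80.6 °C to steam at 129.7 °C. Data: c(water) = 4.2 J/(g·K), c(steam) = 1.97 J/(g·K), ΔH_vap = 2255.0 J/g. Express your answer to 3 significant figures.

q = 696 kJ

q1 (heat water 80.6→100.0 °C): 290.5 × 4.2 × 19.4 = 23670 J
q2 (vaporize at 100 °C): 290.5 × 2255.0 = 655078 J
q3 (heat steam 100.0→129.7 °C): 290.5 × 1.97 × 29.7 = 16997 J
Total: 23670 + 655078 + 16997 = 695745 J = 696 kJ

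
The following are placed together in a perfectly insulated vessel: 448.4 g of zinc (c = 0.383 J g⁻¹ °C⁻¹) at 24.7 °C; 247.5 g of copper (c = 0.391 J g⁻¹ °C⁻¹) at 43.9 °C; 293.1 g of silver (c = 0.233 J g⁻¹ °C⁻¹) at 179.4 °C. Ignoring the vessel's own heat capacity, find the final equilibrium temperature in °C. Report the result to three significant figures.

Σ mᵢcᵢ(T − Tᵢ) = 0  ⇒  T = Σ mᵢcᵢTᵢ / Σ mᵢcᵢ
Σ mᵢcᵢ = 448.4×0.383 + 247.5×0.391 + 293.1×0.233 = 336.8020
Σ mᵢcᵢTᵢ = 171.7372×24.7 + 96.7725×43.9 + 68.2923×179.4 = 20742
T = 20742 / 336.8020 = 61.59 °C

T_f = 61.6 °C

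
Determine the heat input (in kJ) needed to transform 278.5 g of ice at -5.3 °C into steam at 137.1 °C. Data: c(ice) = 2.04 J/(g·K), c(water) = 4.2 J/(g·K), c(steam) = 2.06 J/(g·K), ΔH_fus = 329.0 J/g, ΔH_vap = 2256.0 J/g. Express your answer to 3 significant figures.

q = 861 kJ

q1 (heat ice -5.3→0.0 °C): 278.5 × 2.04 × 5.3 = 3011 J
q2 (melt at 0 °C): 278.5 × 329.0 = 91627 J
q3 (heat water 0.0→100.0 °C): 278.5 × 4.2 × 100.0 = 116970 J
q4 (vaporize at 100 °C): 278.5 × 2256.0 = 628296 J
q5 (heat steam 100.0→137.1 °C): 278.5 × 2.06 × 37.1 = 21285 J
Total: 3011 + 91627 + 116970 + 628296 + 21285 = 861189 J = 861 kJ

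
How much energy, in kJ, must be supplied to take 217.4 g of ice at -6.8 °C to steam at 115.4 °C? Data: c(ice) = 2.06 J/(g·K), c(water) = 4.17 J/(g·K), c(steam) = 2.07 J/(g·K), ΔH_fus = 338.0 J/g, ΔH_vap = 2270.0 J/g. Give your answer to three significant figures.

q1 (heat ice -6.8→0.0 °C): 217.4 × 2.06 × 6.8 = 3045 J
q2 (melt at 0 °C): 217.4 × 338.0 = 73481 J
q3 (heat water 0.0→100.0 °C): 217.4 × 4.17 × 100.0 = 90656 J
q4 (vaporize at 100 °C): 217.4 × 2270.0 = 493498 J
q5 (heat steam 100.0→115.4 °C): 217.4 × 2.07 × 15.4 = 6930 J
Total: 3045 + 73481 + 90656 + 493498 + 6930 = 667610 J = 668 kJ

q = 668 kJ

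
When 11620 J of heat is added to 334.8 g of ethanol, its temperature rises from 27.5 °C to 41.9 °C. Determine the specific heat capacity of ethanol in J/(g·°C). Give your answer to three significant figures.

c = q / (m ΔT) = 11620 / (334.8 × 14.4)
c = 11620 / 4821.12 = 2.41 J/(g·°C)

c = 2.41 J/(g·°C)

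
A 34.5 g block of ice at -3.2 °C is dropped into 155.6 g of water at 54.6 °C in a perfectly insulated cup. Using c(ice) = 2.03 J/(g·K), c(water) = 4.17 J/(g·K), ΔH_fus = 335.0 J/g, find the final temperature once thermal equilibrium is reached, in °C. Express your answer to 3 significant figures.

Heat to bring ice to 0 °C and melt it: q₁ = 34.5×2.03×3.2 + 34.5×335.0 = 11782 J
Heat the water can supply cooling to 0 °C: 155.6×4.17×54.6 = 35427.3 J > q₁, so all ice melts.
Energy balance: 155.6×4.17×(54.6 − T) = 11782 + 34.5×4.17×(T − 0)
648.852(54.6 − T) = 11782 + 143.865 T
35427.3 − 11782 = 792.717 T
T = 23645.3 / 792.717 = 29.83 °C

T_f = 29.8 °C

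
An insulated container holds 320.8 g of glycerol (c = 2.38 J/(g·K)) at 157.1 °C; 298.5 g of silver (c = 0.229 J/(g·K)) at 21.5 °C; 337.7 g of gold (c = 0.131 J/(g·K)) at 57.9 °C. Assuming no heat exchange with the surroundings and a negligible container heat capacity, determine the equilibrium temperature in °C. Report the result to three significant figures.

Σ mᵢcᵢ(T − Tᵢ) = 0  ⇒  T = Σ mᵢcᵢTᵢ / Σ mᵢcᵢ
Σ mᵢcᵢ = 320.8×2.38 + 298.5×0.229 + 337.7×0.131 = 876.0992
Σ mᵢcᵢTᵢ = 763.504×157.1 + 68.3565×21.5 + 44.2387×57.9 = 123980
T = 123980 / 876.0992 = 141.5 °C

T_f = 142 °C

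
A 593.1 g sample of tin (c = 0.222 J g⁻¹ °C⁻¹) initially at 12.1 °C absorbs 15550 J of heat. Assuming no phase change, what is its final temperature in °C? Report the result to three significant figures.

T_f = 130 °C

ΔT = q / (m c) = 15550 / (593.1 × 0.222) = 118.1 °C
T_f = 12.1 + 118.1 = 130.2 °C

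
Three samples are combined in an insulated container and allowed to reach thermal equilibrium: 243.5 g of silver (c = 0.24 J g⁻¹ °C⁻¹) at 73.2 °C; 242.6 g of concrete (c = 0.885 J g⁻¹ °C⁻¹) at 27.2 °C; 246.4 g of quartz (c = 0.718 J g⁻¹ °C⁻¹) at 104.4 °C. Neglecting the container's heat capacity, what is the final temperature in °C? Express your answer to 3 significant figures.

T_f = 63.5 °C

Σ mᵢcᵢ(T − Tᵢ) = 0  ⇒  T = Σ mᵢcᵢTᵢ / Σ mᵢcᵢ
Σ mᵢcᵢ = 243.5×0.24 + 242.6×0.885 + 246.4×0.718 = 450.0562
Σ mᵢcᵢTᵢ = 58.44×73.2 + 214.701×27.2 + 176.9152×104.4 = 28588
T = 28588 / 450.0562 = 63.52 °C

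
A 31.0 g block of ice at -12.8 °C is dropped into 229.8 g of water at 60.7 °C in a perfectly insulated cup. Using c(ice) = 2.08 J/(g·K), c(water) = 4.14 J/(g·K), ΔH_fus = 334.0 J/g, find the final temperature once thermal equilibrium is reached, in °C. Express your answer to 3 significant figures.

Heat to bring ice to 0 °C and melt it: q₁ = 31.0×2.08×12.8 + 31.0×334.0 = 11179 J
Heat the water can supply cooling to 0 °C: 229.8×4.14×60.7 = 57748.3 J > q₁, so all ice melts.
Energy balance: 229.8×4.14×(60.7 − T) = 11179 + 31.0×4.14×(T − 0)
951.372(60.7 − T) = 11179 + 128.34 T
57748.3 − 11179 = 1079.712 T
T = 46569.3 / 1079.712 = 43.13 °C

T_f = 43.1 °C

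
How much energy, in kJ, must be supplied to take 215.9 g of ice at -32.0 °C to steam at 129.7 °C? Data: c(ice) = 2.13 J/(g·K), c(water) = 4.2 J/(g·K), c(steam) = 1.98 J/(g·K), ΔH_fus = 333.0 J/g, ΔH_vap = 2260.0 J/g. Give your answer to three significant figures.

q1 (heat ice -32.0→0.0 °C): 215.9 × 2.13 × 32.0 = 14716 J
q2 (melt at 0 °C): 215.9 × 333.0 = 71895 J
q3 (heat water 0.0→100.0 °C): 215.9 × 4.2 × 100.0 = 90678 J
q4 (vaporize at 100 °C): 215.9 × 2260.0 = 487934 J
q5 (heat steam 100.0→129.7 °C): 215.9 × 1.98 × 29.7 = 12696 J
Total: 14716 + 71895 + 90678 + 487934 + 12696 = 677919 J = 678 kJ

q = 678 kJ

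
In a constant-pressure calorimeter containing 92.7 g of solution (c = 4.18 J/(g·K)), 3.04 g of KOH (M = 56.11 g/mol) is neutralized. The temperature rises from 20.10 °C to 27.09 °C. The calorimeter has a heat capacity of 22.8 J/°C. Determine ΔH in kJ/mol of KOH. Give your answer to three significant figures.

ΔH = -52.9 kJ/mol

|ΔT| = |27.09 − 20.10| = 6.99 °C
|q_surr| = (92.7 × 4.18 + 22.8) × 6.99 = 410.286 × 6.99 = 2868 J
n(KOH) = 3.04 / 56.11 = 0.05418 mol
Temperature rose, so q_rxn = −|q_surr| = -2.868 kJ
ΔH = q_rxn / n = -52.93 kJ/mol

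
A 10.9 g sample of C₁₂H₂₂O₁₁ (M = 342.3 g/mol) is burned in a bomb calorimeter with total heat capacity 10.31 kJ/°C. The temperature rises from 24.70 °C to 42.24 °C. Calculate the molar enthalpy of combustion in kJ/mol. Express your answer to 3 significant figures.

ΔH = -5680 kJ/mol

ΔT = 42.24 − 24.70 = 17.54 °C
q_cal = C_cal × ΔT = 10.31 × 17.54 = 180.8374 kJ
n = 10.9 / 342.3 = 0.03184 mol
q_rxn = −q_cal = -180.8374 kJ
ΔH = -180.8374 / 0.03184 = -5680 kJ/mol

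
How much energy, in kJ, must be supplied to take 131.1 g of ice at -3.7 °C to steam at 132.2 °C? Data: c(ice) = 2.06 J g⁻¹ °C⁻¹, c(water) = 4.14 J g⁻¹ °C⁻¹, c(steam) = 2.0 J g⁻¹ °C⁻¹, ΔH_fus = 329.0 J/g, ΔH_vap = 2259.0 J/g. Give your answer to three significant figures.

q1 (heat ice -3.7→0.0 °C): 131.1 × 2.06 × 3.7 = 999 J
q2 (melt at 0 °C): 131.1 × 329.0 = 43132 J
q3 (heat water 0.0→100.0 °C): 131.1 × 4.14 × 100.0 = 54275 J
q4 (vaporize at 100 °C): 131.1 × 2259.0 = 296155 J
q5 (heat steam 100.0→132.2 °C): 131.1 × 2.0 × 32.2 = 8443 J
Total: 999 + 43132 + 54275 + 296155 + 8443 = 403004 J = 403 kJ

q = 403 kJ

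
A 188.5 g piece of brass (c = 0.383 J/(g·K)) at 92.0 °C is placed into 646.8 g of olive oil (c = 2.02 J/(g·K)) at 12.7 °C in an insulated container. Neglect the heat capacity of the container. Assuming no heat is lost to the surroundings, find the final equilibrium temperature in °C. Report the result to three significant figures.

Heat lost by brass = heat gained by olive oil.
(188.5)(0.383)(92.0 − T) = (646.8)(2.02)(T − 12.7)
72.1955 (92.0 − T) = 1306.536 (T − 12.7)
6642.0 − 72.1955 T = 1306.536 T − 16593
23235.0 = 1378.7315 T
T = 16.85 °C

T_f = 16.9 °C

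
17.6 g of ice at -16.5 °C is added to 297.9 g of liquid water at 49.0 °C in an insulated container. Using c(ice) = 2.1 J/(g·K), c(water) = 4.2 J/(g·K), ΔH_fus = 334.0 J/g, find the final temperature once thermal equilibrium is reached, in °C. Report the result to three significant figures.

Heat to bring ice to 0 °C and melt it: q₁ = 17.6×2.1×16.5 + 17.6×334.0 = 6488.2 J
Heat the water can supply cooling to 0 °C: 297.9×4.2×49.0 = 61307.8 J > q₁, so all ice melts.
Energy balance: 297.9×4.2×(49.0 − T) = 6488.2 + 17.6×4.2×(T − 0)
1251.18(49.0 − T) = 6488.2 + 73.92 T
61307.8 − 6488.2 = 1325.10 T
T = 54819.6 / 1325.10 = 41.37 °C

T_f = 41.4 °C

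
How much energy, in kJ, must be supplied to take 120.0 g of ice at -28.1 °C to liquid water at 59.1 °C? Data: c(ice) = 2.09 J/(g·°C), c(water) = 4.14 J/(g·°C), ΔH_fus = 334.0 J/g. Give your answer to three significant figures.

q = 76.5 kJ

q1 (heat ice -28.1→0.0 °C): 120.0 × 2.09 × 28.1 = 7047 J
q2 (melt at 0 °C): 120.0 × 334.0 = 40080 J
q3 (heat water 0.0→59.1 °C): 120.0 × 4.14 × 59.1 = 29361 J
Total: 7047 + 40080 + 29361 = 76488 J = 76.5 kJ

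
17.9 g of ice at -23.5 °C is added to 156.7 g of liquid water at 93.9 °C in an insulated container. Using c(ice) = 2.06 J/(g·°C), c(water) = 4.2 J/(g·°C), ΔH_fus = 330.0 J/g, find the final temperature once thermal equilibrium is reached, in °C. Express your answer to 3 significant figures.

T_f = 75.0 °C

Heat to bring ice to 0 °C and melt it: q₁ = 17.9×2.06×23.5 + 17.9×330.0 = 6773.5 J
Heat the water can supply cooling to 0 °C: 156.7×4.2×93.9 = 61799.3 J > q₁, so all ice melts.
Energy balance: 156.7×4.2×(93.9 − T) = 6773.5 + 17.9×4.2×(T − 0)
658.14(93.9 − T) = 6773.5 + 75.18 T
61799.3 − 6773.5 = 733.32 T
T = 55025.8 / 733.32 = 75.04 °C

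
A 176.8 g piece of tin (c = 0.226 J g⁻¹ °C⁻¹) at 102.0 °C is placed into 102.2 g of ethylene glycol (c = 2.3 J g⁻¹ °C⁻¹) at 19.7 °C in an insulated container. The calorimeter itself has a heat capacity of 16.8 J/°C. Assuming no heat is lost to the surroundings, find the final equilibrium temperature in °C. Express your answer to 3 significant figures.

T_f = 31.0 °C

Heat lost by tin = heat gained by ethylene glycol + calorimeter.
(176.8)(0.226)(102.0 − T) = [(102.2)(2.3) + 16.8](T − 19.7)
39.9568 (102.0 − T) = 251.86 (T − 19.7)
4075.6 − 39.9568 T = 251.86 T − 4961.6
9037.2 = 291.8168 T
T = 30.97 °C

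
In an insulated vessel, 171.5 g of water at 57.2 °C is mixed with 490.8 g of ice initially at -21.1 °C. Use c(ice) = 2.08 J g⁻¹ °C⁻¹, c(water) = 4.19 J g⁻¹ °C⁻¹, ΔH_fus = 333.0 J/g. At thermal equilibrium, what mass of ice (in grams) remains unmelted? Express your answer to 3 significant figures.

m_ice remaining = 432 g

Heat to warm all ice to 0 °C: 490.8×2.08×21.1 = 21540 J
Heat released by water cooling to 0 °C: 171.5×4.19×57.2 = 41103 J
41103 J < 21540 + 490.8×333.0 = 184976.4 J, so not all ice melts; final T = 0 °C.
Heat left for melting: 41103 − 21540 = 19563 J
Mass melted = 19563 / 333.0 = 58.75 g
Ice remaining = 490.8 − 58.75 = 432.05 g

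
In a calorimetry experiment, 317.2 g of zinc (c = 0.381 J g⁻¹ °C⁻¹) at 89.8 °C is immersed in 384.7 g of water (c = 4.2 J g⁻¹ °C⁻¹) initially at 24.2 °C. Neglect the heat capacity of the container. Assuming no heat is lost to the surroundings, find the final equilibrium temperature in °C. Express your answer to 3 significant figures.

T_f = 28.8 °C

Heat lost by zinc = heat gained by water.
(317.2)(0.381)(89.8 − T) = (384.7)(4.2)(T − 24.2)
120.8532 (89.8 − T) = 1615.74 (T − 24.2)
10853 − 120.8532 T = 1615.74 T − 39101
49954 = 1736.5932 T
T = 28.77 °C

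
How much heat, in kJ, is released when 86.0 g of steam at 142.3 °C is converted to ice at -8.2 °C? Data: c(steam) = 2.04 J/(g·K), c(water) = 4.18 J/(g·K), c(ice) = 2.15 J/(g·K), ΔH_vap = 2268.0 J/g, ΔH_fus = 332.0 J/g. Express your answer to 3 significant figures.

q = 268 kJ

q1 (cool steam 142.3→100 °C): 86.0 × 2.04 × 42.3 = 7421 J
q2 (condense at 100 °C): 86.0 × 2268.0 = 195048 J
q3 (cool water 100→0 °C): 86.0 × 4.18 × 100.0 = 35948 J
q4 (freeze at 0 °C): 86.0 × 332.0 = 28552 J
q5 (cool ice 0→-8.2 °C): 86.0 × 2.15 × 8.2 = 1516 J
Total: 7421 + 195048 + 35948 + 28552 + 1516 = 268485 J = 268 kJ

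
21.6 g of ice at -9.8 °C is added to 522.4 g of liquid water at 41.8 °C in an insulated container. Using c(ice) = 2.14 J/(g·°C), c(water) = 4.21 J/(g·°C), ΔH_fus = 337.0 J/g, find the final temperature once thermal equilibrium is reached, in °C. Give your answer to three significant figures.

T_f = 36.8 °C

Heat to bring ice to 0 °C and melt it: q₁ = 21.6×2.14×9.8 + 21.6×337.0 = 7732.2 J
Heat the water can supply cooling to 0 °C: 522.4×4.21×41.8 = 91930.9 J > q₁, so all ice melts.
Energy balance: 522.4×4.21×(41.8 − T) = 7732.2 + 21.6×4.21×(T − 0)
2199.304(41.8 − T) = 7732.2 + 90.936 T
91930.9 − 7732.2 = 2290.240 T
T = 84198.7 / 2290.240 = 36.76 °C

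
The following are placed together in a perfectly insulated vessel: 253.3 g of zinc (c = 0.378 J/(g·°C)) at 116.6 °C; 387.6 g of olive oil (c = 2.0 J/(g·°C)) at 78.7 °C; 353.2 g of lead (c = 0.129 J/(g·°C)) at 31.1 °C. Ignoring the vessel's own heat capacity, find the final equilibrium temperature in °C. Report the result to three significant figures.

T_f = 80.3 °C

Σ mᵢcᵢ(T − Tᵢ) = 0  ⇒  T = Σ mᵢcᵢTᵢ / Σ mᵢcᵢ
Σ mᵢcᵢ = 253.3×0.378 + 387.6×2.0 + 353.2×0.129 = 916.5102
Σ mᵢcᵢTᵢ = 95.7474×116.6 + 775.2×78.7 + 45.5628×31.1 = 73589
T = 73589 / 916.5102 = 80.29 °C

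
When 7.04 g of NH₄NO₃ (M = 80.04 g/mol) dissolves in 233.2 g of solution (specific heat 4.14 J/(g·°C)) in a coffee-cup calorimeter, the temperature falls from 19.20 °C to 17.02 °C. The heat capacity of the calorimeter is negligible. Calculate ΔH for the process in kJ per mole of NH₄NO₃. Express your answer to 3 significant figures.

ΔH = 23.9 kJ/mol

|ΔT| = |17.02 − 19.20| = 2.18 °C
|q_surr| = (233.2 × 4.14) × 2.18 = 965.448 × 2.18 = 2105 J
n(NH₄NO₃) = 7.04 / 80.04 = 0.08796 mol
Temperature fell, so q_rxn = +|q_surr| = 2.105 kJ
ΔH = q_rxn / n = 23.93 kJ/mol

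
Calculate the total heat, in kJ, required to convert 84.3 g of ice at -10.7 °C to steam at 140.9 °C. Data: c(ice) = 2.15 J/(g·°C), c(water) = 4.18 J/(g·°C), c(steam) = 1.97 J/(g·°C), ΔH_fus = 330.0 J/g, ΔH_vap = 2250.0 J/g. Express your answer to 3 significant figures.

q = 261 kJ

q1 (heat ice -10.7→0.0 °C): 84.3 × 2.15 × 10.7 = 1939 J
q2 (melt at 0 °C): 84.3 × 330.0 = 27819 J
q3 (heat water 0.0→100.0 °C): 84.3 × 4.18 × 100.0 = 35237 J
q4 (vaporize at 100 °C): 84.3 × 2250.0 = 189675 J
q5 (heat steam 100.0→140.9 °C): 84.3 × 1.97 × 40.9 = 6792 J
Total: 1939 + 27819 + 35237 + 189675 + 6792 = 261462 J = 261 kJ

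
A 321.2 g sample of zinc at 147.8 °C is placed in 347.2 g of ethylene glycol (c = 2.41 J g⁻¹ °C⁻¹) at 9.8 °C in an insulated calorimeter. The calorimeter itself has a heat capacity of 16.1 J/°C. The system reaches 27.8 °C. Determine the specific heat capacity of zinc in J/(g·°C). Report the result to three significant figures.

q_gained = (347.2 × 2.41 + 16.1) × (27.8 − 9.8) = 15350 J
q_lost = 321.2 × c × (147.8 − 27.8) = 38544 c
Set equal: c = 15350 / 38544 = 0.398 J/(g·°C)

c = 0.398 J/(g·°C)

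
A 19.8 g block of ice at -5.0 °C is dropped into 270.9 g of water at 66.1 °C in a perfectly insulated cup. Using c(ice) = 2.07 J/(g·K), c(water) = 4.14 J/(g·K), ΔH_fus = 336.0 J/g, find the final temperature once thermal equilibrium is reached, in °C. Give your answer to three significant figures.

T_f = 55.9 °C

Heat to bring ice to 0 °C and melt it: q₁ = 19.8×2.07×5.0 + 19.8×336.0 = 6857.7 J
Heat the water can supply cooling to 0 °C: 270.9×4.14×66.1 = 74132.9 J > q₁, so all ice melts.
Energy balance: 270.9×4.14×(66.1 − T) = 6857.7 + 19.8×4.14×(T − 0)
1121.526(66.1 − T) = 6857.7 + 81.972 T
74132.9 − 6857.7 = 1203.498 T
T = 67275.2 / 1203.498 = 55.90 °C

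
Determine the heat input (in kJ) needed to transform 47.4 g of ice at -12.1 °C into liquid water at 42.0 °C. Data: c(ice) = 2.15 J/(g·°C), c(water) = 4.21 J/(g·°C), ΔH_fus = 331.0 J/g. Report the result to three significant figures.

q1 (heat ice -12.1→0.0 °C): 47.4 × 2.15 × 12.1 = 1233 J
q2 (melt at 0 °C): 47.4 × 331.0 = 15689 J
q3 (heat water 0.0→42.0 °C): 47.4 × 4.21 × 42.0 = 8381 J
Total: 1233 + 15689 + 8381 = 25303 J = 25.3 kJ

q = 25.3 kJ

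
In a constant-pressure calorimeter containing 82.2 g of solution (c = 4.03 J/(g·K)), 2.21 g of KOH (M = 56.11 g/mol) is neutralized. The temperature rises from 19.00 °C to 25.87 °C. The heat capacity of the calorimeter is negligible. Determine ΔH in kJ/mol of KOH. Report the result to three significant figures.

ΔH = -57.8 kJ/mol

|ΔT| = |25.87 − 19.00| = 6.87 °C
|q_surr| = (82.2 × 4.03) × 6.87 = 331.266 × 6.87 = 2276 J
n(KOH) = 2.21 / 56.11 = 0.03939 mol
Temperature rose, so q_rxn = −|q_surr| = -2.276 kJ
ΔH = q_rxn / n = -57.78 kJ/mol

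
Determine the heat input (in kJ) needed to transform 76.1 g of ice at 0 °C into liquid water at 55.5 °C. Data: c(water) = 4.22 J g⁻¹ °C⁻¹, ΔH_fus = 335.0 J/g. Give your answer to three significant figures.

q = 43.3 kJ

q1 (melt at 0 °C): 76.1 × 335.0 = 25494 J
q2 (heat water 0.0→55.5 °C): 76.1 × 4.22 × 55.5 = 17823 J
Total: 25494 + 17823 = 43317 J = 43.3 kJ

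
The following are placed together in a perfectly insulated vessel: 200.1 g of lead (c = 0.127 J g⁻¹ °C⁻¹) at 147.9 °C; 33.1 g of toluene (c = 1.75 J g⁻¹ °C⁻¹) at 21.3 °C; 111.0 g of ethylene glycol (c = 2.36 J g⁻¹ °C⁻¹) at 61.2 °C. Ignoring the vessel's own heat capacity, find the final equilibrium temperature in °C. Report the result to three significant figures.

T_f = 60.9 °C

Σ mᵢcᵢ(T − Tᵢ) = 0  ⇒  T = Σ mᵢcᵢTᵢ / Σ mᵢcᵢ
Σ mᵢcᵢ = 200.1×0.127 + 33.1×1.75 + 111.0×2.36 = 345.2977
Σ mᵢcᵢTᵢ = 25.4127×147.9 + 57.925×21.3 + 261.96×61.2 = 21024
T = 21024 / 345.2977 = 60.89 °C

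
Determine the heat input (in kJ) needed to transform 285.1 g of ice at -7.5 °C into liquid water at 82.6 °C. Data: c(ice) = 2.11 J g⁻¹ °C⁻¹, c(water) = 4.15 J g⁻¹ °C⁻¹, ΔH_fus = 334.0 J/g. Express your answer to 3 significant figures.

q1 (heat ice -7.5→0.0 °C): 285.1 × 2.11 × 7.5 = 4512 J
q2 (melt at 0 °C): 285.1 × 334.0 = 95223 J
q3 (heat water 0.0→82.6 °C): 285.1 × 4.15 × 82.6 = 97729 J
Total: 4512 + 95223 + 97729 = 197464 J = 197 kJ

q = 197 kJ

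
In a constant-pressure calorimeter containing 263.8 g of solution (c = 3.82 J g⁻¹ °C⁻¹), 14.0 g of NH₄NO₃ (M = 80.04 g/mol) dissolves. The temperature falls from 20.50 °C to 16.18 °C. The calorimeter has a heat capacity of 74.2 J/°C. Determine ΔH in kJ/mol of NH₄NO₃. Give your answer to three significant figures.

|ΔT| = |16.18 − 20.50| = 4.32 °C
|q_surr| = (263.8 × 3.82 + 74.2) × 4.32 = 1081.916 × 4.32 = 4674 J
n(NH₄NO₃) = 14.0 / 80.04 = 0.1749 mol
Temperature fell, so q_rxn = +|q_surr| = 4.674 kJ
ΔH = q_rxn / n = 26.72 kJ/mol

ΔH = 26.7 kJ/mol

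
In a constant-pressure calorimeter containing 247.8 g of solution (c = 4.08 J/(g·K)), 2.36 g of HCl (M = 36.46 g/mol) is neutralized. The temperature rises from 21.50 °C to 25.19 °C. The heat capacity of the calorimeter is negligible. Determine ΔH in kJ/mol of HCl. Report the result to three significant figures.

|ΔT| = |25.19 − 21.50| = 3.69 °C
|q_surr| = (247.8 × 4.08) × 3.69 = 1011.024 × 3.69 = 3731 J
n(HCl) = 2.36 / 36.46 = 0.06473 mol
Temperature rose, so q_rxn = −|q_surr| = -3.731 kJ
ΔH = q_rxn / n = -57.64 kJ/mol

ΔH = -57.6 kJ/mol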